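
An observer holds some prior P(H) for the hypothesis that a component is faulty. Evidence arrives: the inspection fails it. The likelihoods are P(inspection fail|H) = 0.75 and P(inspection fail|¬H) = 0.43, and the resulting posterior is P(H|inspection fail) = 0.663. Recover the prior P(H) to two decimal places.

P(H) = 0.53

In odds form, posterior odds = prior odds × likelihood ratio, so prior odds = posterior odds ÷ LR.
Posterior odds = 0.663/(1−0.663) = 1.9674. LR = 0.75/0.43 = 1.7442.
Prior odds = 1.9674/1.7442 = 1.1280, so P(H) = 1.1280/(1+1.1280) ≈ 0.53.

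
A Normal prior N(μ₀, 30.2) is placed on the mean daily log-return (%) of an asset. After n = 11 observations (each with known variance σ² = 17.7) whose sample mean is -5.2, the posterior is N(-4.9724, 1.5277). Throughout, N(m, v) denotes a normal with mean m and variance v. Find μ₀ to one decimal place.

With known observation variance, the Normal–Normal posterior has precision τ_n = τ₀ + n/σ² and mean μ_n = (τ₀μ₀ + (n/σ²)x̄)/τ_n.
Here τ₀ = 1/30.2 = 0.033113 and τ_data = 11/17.7 = 0.621469, so τ_n = 0.654582.
Rearranging for μ₀: μ₀ = (μ_n·τ_n − τ_data·x̄)/τ₀ = (-4.9724·0.654582 − 0.621469·-5.2) / 0.033113 = -0.023205/0.033113 ≈ -0.7.

μ₀ = -0.7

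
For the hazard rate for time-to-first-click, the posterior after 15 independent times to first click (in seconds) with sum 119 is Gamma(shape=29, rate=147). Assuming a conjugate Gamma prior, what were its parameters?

Gamma–exponential conjugacy: posterior shape = α + n, posterior rate = β + Σtᵢ.
So α = 29 − 15 = 14 and β = 147 − 119 = 28.

Gamma(shape=14, rate=28)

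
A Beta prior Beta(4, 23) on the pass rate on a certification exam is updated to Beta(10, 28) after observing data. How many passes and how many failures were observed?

Under Beta–binomial conjugacy the posterior parameters are (a+s, b+f).
So s = 10 − 4 = 6 and f = 28 − 23 = 5.

6 passes and 5 failures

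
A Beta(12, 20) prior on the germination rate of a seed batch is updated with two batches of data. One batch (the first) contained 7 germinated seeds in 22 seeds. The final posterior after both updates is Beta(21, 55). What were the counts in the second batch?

2 germinated seeds and 20 non-germinating seeds

Sequential conjugate updates are equivalent to a single update on the pooled data, so total successes = posterior α − prior α and total failures = posterior β − prior β.
Total across both batches: 21−12=9 germinated seeds, 55−20=35 non-germinating seeds.
Subtract the first batch: 9−7=2 germinated seeds and 35−15=20 non-germinating seeds.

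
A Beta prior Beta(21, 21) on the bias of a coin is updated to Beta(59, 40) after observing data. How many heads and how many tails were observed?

38 heads and 19 tails

Beta is conjugate to the binomial likelihood: posterior = Beta(a+s, b+f).
So s = 59 − 21 = 38 and f = 40 − 21 = 19.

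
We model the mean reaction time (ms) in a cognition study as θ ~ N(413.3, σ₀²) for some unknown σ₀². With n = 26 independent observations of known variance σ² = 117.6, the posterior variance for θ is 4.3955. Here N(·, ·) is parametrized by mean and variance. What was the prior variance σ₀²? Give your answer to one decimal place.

For the Normal–Normal model with known σ², precisions add: τ_n = τ₀ + n/σ².
So 1/σ₀² = 1/4.3955 − 26/117.6 = 0.227505 − 0.221088 = 0.006417.
Hence σ₀² = 1/0.006417 ≈ 155.8.

σ₀² = 155.8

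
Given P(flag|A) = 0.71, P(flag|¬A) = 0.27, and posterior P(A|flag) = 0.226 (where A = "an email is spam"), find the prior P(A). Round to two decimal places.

P(A) = 0.10

Bayes' rule in odds form gives O(A|E) = O(A)·[P(E|A)/P(E|¬A)], hence O(A) = O(A|E)/LR.
Posterior odds = 0.226/(1−0.226) = 0.2920. LR = 0.71/0.27 = 2.6296.
Prior odds = 0.2920/2.6296 = 0.1110, so P(A) = 0.1110/(1+0.1110) ≈ 0.10.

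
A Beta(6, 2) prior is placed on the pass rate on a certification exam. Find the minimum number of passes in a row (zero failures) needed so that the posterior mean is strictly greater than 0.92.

After k passes and 0 failures the posterior is Beta(6+k, 2), with mean (6+k)/(6+2+k).
Set (6+k)/(8+k) > 0.92 and solve: k > (0.92·8 − 6)/(1 − 0.92) = 17.000.
The smallest integer exceeding 17.000 is 18.

k = 18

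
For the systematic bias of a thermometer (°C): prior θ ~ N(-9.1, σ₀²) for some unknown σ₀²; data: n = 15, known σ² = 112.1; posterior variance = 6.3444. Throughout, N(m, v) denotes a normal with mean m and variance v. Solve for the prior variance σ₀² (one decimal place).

σ₀² = 42.0

For the Normal–Normal model with known σ², precisions add: τ_n = τ₀ + n/σ².
So 1/σ₀² = 1/6.3444 − 15/112.1 = 0.157619 − 0.133809 = 0.023810.
Hence σ₀² = 1/0.023810 ≈ 42.0.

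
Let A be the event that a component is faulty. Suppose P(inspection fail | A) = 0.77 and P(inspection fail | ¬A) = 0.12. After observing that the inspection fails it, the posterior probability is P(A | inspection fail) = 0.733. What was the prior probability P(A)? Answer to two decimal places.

Bayes' rule in odds form gives O(A|E) = O(A)·[P(E|A)/P(E|¬A)], hence O(A) = O(A|E)/LR.
Posterior odds = 0.733/(1−0.733) = 2.7453. LR = 0.77/0.12 = 6.4167.
Prior odds = 2.7453/6.4167 = 0.4278, so P(A) = 0.4278/(1+0.4278) ≈ 0.30.

P(A) = 0.30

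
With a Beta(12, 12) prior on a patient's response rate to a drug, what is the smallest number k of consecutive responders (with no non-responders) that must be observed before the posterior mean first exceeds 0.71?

After k responders and 0 non-responders the posterior is Beta(12+k, 12), with mean (12+k)/(12+12+k).
Set (12+k)/(24+k) > 0.71 and solve: k > (0.71·24 − 12)/(1 − 0.71) = 17.379.
The smallest integer exceeding 17.379 is 18.

k = 18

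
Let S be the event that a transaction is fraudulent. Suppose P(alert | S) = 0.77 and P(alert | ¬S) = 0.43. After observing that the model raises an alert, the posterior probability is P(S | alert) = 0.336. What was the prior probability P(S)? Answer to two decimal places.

Bayes' rule in odds form gives O(S|E) = O(S)·[P(E|S)/P(E|¬S)], hence O(S) = O(S|E)/LR.
Posterior odds = 0.336/(1−0.336) = 0.5060. LR = 0.77/0.43 = 1.7907.
Prior odds = 0.5060/1.7907 = 0.2826, so P(S) = 0.2826/(1+0.2826) ≈ 0.22.

P(S) = 0.22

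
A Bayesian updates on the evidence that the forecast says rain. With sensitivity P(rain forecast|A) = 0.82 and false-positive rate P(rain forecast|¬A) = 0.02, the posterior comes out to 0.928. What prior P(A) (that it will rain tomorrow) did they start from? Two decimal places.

Bayes' rule in odds form gives O(A|E) = O(A)·[P(E|A)/P(E|¬A)], hence O(A) = O(A|E)/LR.
Posterior odds = 0.928/(1−0.928) = 12.8889. LR = 0.82/0.02 = 41.0000.
Prior odds = 12.8889/41.0000 = 0.3144, so P(A) = 0.3144/(1+0.3144) ≈ 0.24.

P(A) = 0.24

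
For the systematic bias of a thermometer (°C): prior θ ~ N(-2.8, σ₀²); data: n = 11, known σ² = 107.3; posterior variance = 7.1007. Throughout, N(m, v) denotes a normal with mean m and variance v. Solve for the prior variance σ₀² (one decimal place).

For the Normal–Normal model with known σ², precisions add: τ_n = τ₀ + n/σ².
So 1/σ₀² = 1/7.1007 − 11/107.3 = 0.140831 − 0.102516 = 0.038315.
Hence σ₀² = 1/0.038315 ≈ 26.1.

σ₀² = 26.1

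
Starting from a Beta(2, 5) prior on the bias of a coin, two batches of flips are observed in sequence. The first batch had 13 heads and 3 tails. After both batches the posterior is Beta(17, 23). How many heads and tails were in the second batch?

2 heads and 15 tails

Sequential conjugate updates are equivalent to a single update on the pooled data, so total successes = posterior α − prior α and total failures = posterior β − prior β.
Total across both batches: 17−2=15 heads, 23−5=18 tails.
Subtract the first batch: 15−13=2 heads and 18−3=15 tails.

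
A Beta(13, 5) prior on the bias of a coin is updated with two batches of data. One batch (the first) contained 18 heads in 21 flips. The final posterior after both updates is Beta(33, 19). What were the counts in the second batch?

Sequential conjugate updates are equivalent to a single update on the pooled data, so total successes = posterior α − prior α and total failures = posterior β − prior β.
Total across both batches: 33−13=20 heads, 19−5=14 tails.
Subtract the first batch: 20−18=2 heads and 14−3=11 tails.

2 heads and 11 tails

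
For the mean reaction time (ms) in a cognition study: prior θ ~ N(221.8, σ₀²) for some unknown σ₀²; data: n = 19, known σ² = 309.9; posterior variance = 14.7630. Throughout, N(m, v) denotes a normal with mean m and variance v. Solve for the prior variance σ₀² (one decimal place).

σ₀² = 155.6

For the Normal–Normal model with known σ², precisions add: τ_n = τ₀ + n/σ².
So 1/σ₀² = 1/14.7630 − 19/309.9 = 0.067737 − 0.061310 = 0.006427.
Hence σ₀² = 1/0.006427 ≈ 155.6.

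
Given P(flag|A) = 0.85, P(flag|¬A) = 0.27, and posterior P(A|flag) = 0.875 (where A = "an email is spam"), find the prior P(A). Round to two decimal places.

In odds form, posterior odds = prior odds × likelihood ratio, so prior odds = posterior odds ÷ LR.
Posterior odds = 0.875/(1−0.875) = 7.0000. LR = 0.85/0.27 = 3.1481.
Prior odds = 7.0000/3.1481 = 2.2236, so P(A) = 2.2236/(1+2.2236) ≈ 0.69.

P(A) = 0.69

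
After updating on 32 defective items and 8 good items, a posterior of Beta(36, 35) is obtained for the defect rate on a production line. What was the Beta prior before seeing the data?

A Beta(a, b) prior with s successes and f failures in binomial data gives a Beta(a+s, b+f) posterior.
So a = 36 − 32 = 4 and b = 35 − 8 = 27.

Beta(4, 27)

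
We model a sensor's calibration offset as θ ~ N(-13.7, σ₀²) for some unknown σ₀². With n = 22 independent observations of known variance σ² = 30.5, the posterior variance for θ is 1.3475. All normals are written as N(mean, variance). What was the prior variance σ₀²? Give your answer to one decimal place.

Posterior precision equals prior precision plus data precision: 1/σ_n² = 1/σ₀² + n/σ².
So 1/σ₀² = 1/1.3475 − 22/30.5 = 0.742115 − 0.721311 = 0.020804.
Hence σ₀² = 1/0.020804 ≈ 48.1.

σ₀² = 48.1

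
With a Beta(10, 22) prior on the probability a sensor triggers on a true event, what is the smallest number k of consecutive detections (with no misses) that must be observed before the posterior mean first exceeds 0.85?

After k detections and 0 misses the posterior is Beta(10+k, 22), with mean (10+k)/(10+22+k).
Set (10+k)/(32+k) > 0.85 and solve: k > (0.85·32 − 10)/(1 − 0.85) = 114.667.
The smallest integer exceeding 114.667 is 115.

k = 115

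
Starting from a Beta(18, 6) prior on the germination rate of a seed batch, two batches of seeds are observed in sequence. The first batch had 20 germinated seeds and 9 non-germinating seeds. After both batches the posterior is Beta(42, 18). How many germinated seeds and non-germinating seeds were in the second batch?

4 germinated seeds and 3 non-germinating seeds

Sequential conjugate updates are equivalent to a single update on the pooled data, so total successes = posterior α − prior α and total failures = posterior β − prior β.
Total across both batches: 42−18=24 germinated seeds, 18−6=12 non-germinating seeds.
Subtract the first batch: 24−20=4 germinated seeds and 12−9=3 non-germinating seeds.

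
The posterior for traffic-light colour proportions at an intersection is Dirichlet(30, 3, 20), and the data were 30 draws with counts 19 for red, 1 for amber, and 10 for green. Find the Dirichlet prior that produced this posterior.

For a Dirichlet(α) prior with multinomial counts c, the posterior is Dirichlet(α + c) componentwise.
Subtract each count from the matching posterior parameter: 30−19=11, 3−1=2, 20−10=10.

Dirichlet(11, 2, 10)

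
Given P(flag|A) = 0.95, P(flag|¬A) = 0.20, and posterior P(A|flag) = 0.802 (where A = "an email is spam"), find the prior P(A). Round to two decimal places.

P(A) = 0.46

In odds form, posterior odds = prior odds × likelihood ratio, so prior odds = posterior odds ÷ LR.
Posterior odds = 0.802/(1−0.802) = 4.0505. LR = 0.95/0.20 = 4.7500.
Prior odds = 4.0505/4.7500 = 0.8527, so P(A) = 0.8527/(1+0.8527) ≈ 0.46.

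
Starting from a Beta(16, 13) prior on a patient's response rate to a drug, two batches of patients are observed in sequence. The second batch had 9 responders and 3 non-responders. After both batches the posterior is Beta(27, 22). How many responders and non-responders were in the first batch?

2 responders and 6 non-responders

Because Beta–binomial updating is additive in the counts, the combined data contributed (α_post−α_prior, β_post−β_prior) successes and failures.
Total across both batches: 27−16=11 responders, 22−13=9 non-responders.
Subtract the second batch: 11−9=2 responders and 9−3=6 non-responders.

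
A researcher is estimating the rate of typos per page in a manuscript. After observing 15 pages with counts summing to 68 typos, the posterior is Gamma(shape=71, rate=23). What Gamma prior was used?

Gamma(shape=3, rate=8)

Gamma–Poisson conjugacy: posterior shape = α + Σxᵢ, posterior rate = β + n.
So α = 71 − 68 = 3 and β = 23 − 15 = 8.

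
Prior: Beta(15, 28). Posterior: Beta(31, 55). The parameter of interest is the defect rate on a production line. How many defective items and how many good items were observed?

A Beta(a, b) prior with s successes and f failures in binomial data gives a Beta(a+s, b+f) posterior.
Match parameters: s=31−15=16, f=55−28=27.

16 defective items and 27 good items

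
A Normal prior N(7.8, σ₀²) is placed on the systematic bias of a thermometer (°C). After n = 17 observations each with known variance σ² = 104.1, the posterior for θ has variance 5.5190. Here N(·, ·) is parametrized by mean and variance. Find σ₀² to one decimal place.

Posterior precision equals prior precision plus data precision: 1/σ_n² = 1/σ₀² + n/σ².
So 1/σ₀² = 1/5.5190 − 17/104.1 = 0.181192 − 0.163305 = 0.017887.
Hence σ₀² = 1/0.017887 ≈ 55.9.

σ₀² = 55.9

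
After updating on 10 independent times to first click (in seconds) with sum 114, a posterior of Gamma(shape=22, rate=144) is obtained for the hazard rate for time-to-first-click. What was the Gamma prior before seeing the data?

For an exponential likelihood with a Gamma(α, β) prior on the rate, n observations with total T give posterior Gamma(α+n, β+T).
So α = 22 − 10 = 12 and β = 144 − 114 = 30.

Gamma(shape=12, rate=30)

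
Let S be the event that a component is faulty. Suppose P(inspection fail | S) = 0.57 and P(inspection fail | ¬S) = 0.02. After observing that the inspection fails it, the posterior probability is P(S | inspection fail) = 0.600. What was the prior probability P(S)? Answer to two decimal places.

P(S) = 0.05

Bayes' rule in odds form gives O(S|E) = O(S)·[P(E|S)/P(E|¬S)], hence O(S) = O(S|E)/LR.
Posterior odds = 0.600/(1−0.600) = 1.5000. LR = 0.57/0.02 = 28.5000.
Prior odds = 1.5000/28.5000 = 0.0526, so P(S) = 0.0526/(1+0.0526) ≈ 0.05.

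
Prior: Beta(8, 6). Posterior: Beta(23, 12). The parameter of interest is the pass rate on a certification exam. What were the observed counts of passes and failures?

15 passes and 6 failures

Under Beta–binomial conjugacy the posterior parameters are (α+s, β+f).
Match parameters: s=23−8=15, f=12−6=6.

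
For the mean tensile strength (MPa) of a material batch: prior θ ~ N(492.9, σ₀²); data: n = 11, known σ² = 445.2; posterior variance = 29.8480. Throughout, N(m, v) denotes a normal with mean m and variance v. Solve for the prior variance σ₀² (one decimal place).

Posterior precision equals prior precision plus data precision: 1/σ_n² = 1/σ₀² + n/σ².
So 1/σ₀² = 1/29.8480 − 11/445.2 = 0.033503 − 0.024708 = 0.008795.
Hence σ₀² = 1/0.008795 ≈ 113.7.

σ₀² = 113.7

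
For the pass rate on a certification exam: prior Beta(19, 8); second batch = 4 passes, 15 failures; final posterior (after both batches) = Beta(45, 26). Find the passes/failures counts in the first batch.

Sequential conjugate updates are equivalent to a single update on the pooled data, so total successes = posterior α − prior α and total failures = posterior β − prior β.
Total across both batches: 45−19=26 passes, 26−8=18 failures.
Subtract the second batch: 26−4=22 passes and 18−15=3 failures.

22 passes and 3 failures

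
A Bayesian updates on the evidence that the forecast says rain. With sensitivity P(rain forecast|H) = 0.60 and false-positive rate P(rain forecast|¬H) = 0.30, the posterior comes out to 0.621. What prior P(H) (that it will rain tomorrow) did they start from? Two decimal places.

P(H) = 0.45

Bayes' rule in odds form gives O(H|E) = O(H)·[P(E|H)/P(E|¬H)], hence O(H) = O(H|E)/LR.
Posterior odds = 0.621/(1−0.621) = 1.6385. LR = 0.60/0.30 = 2.0000.
Prior odds = 1.6385/2.0000 = 0.8193, so P(H) = 0.8193/(1+0.8193) ≈ 0.45.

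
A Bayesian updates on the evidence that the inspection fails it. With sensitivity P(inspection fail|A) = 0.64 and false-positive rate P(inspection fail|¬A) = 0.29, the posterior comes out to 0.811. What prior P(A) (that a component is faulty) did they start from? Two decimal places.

In odds form, posterior odds = prior odds × likelihood ratio, so prior odds = posterior odds ÷ LR.
Posterior odds = 0.811/(1−0.811) = 4.2910. LR = 0.64/0.29 = 2.2069.
Prior odds = 4.2910/2.2069 = 1.9444, so P(A) = 1.9444/(1+1.9444) ≈ 0.66.

P(A) = 0.66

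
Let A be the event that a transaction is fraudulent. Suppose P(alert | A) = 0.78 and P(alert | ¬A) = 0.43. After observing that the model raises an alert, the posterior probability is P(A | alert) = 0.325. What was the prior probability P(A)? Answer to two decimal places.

P(A) = 0.21

In odds form, posterior odds = prior odds × likelihood ratio, so prior odds = posterior odds ÷ LR.
Posterior odds = 0.325/(1−0.325) = 0.4815. LR = 0.78/0.43 = 1.8140.
Prior odds = 0.4815/1.8140 = 0.2654, so P(A) = 0.2654/(1+0.2654) ≈ 0.21.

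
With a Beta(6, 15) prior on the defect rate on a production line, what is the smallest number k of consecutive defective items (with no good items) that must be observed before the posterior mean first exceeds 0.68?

After k defective items and 0 good items the posterior is Beta(6+k, 15), with mean (6+k)/(6+15+k).
Set (6+k)/(21+k) > 0.68 and solve: k > (0.68·21 − 6)/(1 − 0.68) = 25.875.
The smallest integer exceeding 25.875 is 26, and checking k=26: (32)/(47) = 0.6809 > 0.68.

k = 26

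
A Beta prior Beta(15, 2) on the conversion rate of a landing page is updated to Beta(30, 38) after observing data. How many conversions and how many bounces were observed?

Beta is conjugate to the binomial likelihood: posterior = Beta(α+s, β+f).
Match parameters: s=30−15=15, f=38−2=36.

15 conversions and 36 bounces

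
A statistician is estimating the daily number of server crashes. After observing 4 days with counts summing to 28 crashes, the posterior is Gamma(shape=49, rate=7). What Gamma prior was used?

Gamma(shape=21, rate=3)

Gamma–Poisson conjugacy: posterior shape = α + Σxᵢ, posterior rate = β + n.
So α = 49 − 28 = 21 and β = 7 − 4 = 3.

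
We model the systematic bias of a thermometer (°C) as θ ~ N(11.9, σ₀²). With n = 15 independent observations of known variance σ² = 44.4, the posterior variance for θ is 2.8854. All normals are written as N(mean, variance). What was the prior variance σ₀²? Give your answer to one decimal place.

Posterior precision equals prior precision plus data precision: 1/σ_n² = 1/σ₀² + n/σ².
So 1/σ₀² = 1/2.8854 − 15/44.4 = 0.346572 − 0.337838 = 0.008734.
Hence σ₀² = 1/0.008734 ≈ 114.5.

σ₀² = 114.5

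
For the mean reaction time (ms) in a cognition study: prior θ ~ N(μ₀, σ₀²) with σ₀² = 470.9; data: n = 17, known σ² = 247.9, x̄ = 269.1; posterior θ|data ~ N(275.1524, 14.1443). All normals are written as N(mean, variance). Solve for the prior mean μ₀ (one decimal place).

With known observation variance, the Normal–Normal posterior has precision τ_n = τ₀ + n/σ² and mean μ_n = (τ₀μ₀ + (n/σ²)x̄)/τ_n.
Here τ₀ = 1/470.9 = 0.002124 and τ_data = 17/247.9 = 0.068576, so τ_n = 0.070700.
Rearranging for μ₀: μ₀ = (μ_n·τ_n − τ_data·x̄)/τ₀ = (275.1524·0.070700 − 0.068576·269.1) / 0.002124 = 0.999473/0.002124 ≈ 470.6.

μ₀ = 470.6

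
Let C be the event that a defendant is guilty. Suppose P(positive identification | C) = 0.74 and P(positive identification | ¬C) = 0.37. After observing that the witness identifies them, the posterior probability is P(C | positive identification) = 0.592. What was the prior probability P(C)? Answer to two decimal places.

P(C) = 0.42

Bayes' rule in odds form gives O(C|E) = O(C)·[P(E|C)/P(E|¬C)], hence O(C) = O(C|E)/LR.
Posterior odds = 0.592/(1−0.592) = 1.4510. LR = 0.74/0.37 = 2.0000.
Prior odds = 1.4510/2.0000 = 0.7255, so P(C) = 0.7255/(1+0.7255) ≈ 0.42.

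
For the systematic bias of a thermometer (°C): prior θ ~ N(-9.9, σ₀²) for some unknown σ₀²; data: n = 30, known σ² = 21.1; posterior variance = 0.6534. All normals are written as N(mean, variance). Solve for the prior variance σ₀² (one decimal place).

σ₀² = 9.2

For the Normal–Normal model with known σ², precisions add: τ_n = τ₀ + n/σ².
So 1/σ₀² = 1/0.6534 − 30/21.1 = 1.530456 − 1.421801 = 0.108655.
Hence σ₀² = 1/0.108655 ≈ 9.2.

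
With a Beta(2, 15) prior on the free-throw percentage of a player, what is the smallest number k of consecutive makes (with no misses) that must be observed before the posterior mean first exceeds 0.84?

After k makes and 0 misses the posterior is Beta(2+k, 15), with mean (2+k)/(2+15+k).
Set (2+k)/(17+k) > 0.84 and solve: k > (0.84·17 − 2)/(1 − 0.84) = 76.750.
The smallest integer exceeding 76.750 is 77.

k = 77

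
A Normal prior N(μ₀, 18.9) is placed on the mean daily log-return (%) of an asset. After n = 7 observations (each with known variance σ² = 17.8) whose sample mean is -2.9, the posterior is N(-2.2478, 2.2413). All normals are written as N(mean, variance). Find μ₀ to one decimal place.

With known observation variance, the Normal–Normal posterior has precision τ_n = τ₀ + n/σ² and mean μ_n = (τ₀μ₀ + (n/σ²)x̄)/τ_n.
Here τ₀ = 1/18.9 = 0.052910 and τ_data = 7/17.8 = 0.393258, so τ_n = 0.446168.
Rearranging for μ₀: μ₀ = (μ_n·τ_n − τ_data·x̄)/τ₀ = (-2.2478·0.446168 − 0.393258·-2.9) / 0.052910 = 0.137552/0.052910 ≈ 2.6.

μ₀ = 2.6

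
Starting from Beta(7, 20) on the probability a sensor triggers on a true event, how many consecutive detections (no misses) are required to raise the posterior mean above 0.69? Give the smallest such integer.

After k detections and 0 misses the posterior is Beta(7+k, 20), with mean (7+k)/(7+20+k).
Set (7+k)/(27+k) > 0.69 and solve: k > (0.69·27 − 7)/(1 − 0.69) = 37.516.
The smallest integer exceeding 37.516 is 38, and checking k=38: (45)/(65) = 0.6923 > 0.69.

k = 38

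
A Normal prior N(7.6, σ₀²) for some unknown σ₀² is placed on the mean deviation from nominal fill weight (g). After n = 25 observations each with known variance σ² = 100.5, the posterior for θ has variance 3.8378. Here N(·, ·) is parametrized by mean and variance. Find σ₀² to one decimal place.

For the Normal–Normal model with known σ², precisions add: τ_n = τ₀ + n/σ².
So 1/σ₀² = 1/3.8378 − 25/100.5 = 0.260566 − 0.248756 = 0.011810.
Hence σ₀² = 1/0.011810 ≈ 84.7.

σ₀² = 84.7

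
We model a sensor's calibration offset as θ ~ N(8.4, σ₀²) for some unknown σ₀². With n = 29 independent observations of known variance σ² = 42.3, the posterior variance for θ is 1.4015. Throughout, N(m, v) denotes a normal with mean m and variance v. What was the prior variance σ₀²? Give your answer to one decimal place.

For the Normal–Normal model with known σ², precisions add: τ_n = τ₀ + n/σ².
So 1/σ₀² = 1/1.4015 − 29/42.3 = 0.713521 − 0.685579 = 0.027942.
Hence σ₀² = 1/0.027942 ≈ 35.8.

σ₀² = 35.8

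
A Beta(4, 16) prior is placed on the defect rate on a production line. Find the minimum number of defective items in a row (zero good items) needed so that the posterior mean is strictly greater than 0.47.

k = 11

After k defective items and 0 good items the posterior is Beta(4+k, 16), with mean (4+k)/(4+16+k).
Set (4+k)/(20+k) > 0.47 and solve: k > (0.47·20 − 4)/(1 − 0.47) = 10.189.
The smallest integer exceeding 10.189 is 11, and checking k=11: (15)/(31) = 0.4839 > 0.47.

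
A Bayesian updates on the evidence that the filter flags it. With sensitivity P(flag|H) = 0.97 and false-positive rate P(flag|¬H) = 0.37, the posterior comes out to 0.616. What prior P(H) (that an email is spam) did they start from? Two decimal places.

P(H) = 0.38

Bayes' rule in odds form gives O(H|E) = O(H)·[P(E|H)/P(E|¬H)], hence O(H) = O(H|E)/LR.
Posterior odds = 0.616/(1−0.616) = 1.6042. LR = 0.97/0.37 = 2.6216.
Prior odds = 1.6042/2.6216 = 0.6119, so P(H) = 0.6119/(1+0.6119) ≈ 0.38.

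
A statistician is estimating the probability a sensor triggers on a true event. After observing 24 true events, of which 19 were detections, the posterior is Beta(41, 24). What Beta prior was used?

Under Beta–binomial conjugacy the posterior parameters are (a+s, b+f).
Subtract the data counts: 41−19=22, 24−5=19.

Beta(22, 19)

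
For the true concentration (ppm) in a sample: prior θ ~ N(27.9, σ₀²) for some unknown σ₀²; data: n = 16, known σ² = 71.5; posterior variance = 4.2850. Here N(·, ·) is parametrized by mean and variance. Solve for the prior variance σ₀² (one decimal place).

σ₀² = 104.2

For the Normal–Normal model with known σ², precisions add: τ_n = τ₀ + n/σ².
So 1/σ₀² = 1/4.2850 − 16/71.5 = 0.233372 − 0.223776 = 0.009596.
Hence σ₀² = 1/0.009596 ≈ 104.2.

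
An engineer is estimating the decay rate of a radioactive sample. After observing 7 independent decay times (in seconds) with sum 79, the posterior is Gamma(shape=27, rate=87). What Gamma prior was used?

Gamma(shape=20, rate=8)

For an exponential likelihood with a Gamma(α, β) prior on the rate, n observations with total T give posterior Gamma(α+n, β+T).
So α = 27 − 7 = 20 and β = 87 − 79 = 8.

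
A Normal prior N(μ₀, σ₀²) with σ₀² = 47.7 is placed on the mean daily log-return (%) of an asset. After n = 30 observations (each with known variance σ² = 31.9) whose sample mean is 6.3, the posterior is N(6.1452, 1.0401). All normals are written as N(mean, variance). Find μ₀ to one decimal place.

With known observation variance, the Normal–Normal posterior has precision τ_n = τ₀ + n/σ² and mean μ_n = (τ₀μ₀ + (n/σ²)x̄)/τ_n.
Here τ₀ = 1/47.7 = 0.020964 and τ_data = 30/31.9 = 0.940439, so τ_n = 0.961403.
Rearranging for μ₀: μ₀ = (μ_n·τ_n − τ_data·x̄)/τ₀ = (6.1452·0.961403 − 0.940439·6.3) / 0.020964 = -0.016752/0.020964 ≈ -0.8.

μ₀ = -0.8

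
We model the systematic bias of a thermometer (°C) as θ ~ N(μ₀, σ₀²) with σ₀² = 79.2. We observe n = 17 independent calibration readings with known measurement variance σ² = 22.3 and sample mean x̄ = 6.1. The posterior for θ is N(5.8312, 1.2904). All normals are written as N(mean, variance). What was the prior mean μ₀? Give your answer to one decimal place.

μ₀ = -10.4

With known observation variance, the Normal–Normal posterior has precision τ_n = τ₀ + n/σ² and mean μ_n = (τ₀μ₀ + (n/σ²)x̄)/τ_n.
Here τ₀ = 1/79.2 = 0.012626 and τ_data = 17/22.3 = 0.762332, so τ_n = 0.774958.
Rearranging for μ₀: μ₀ = (μ_n·τ_n − τ_data·x̄)/τ₀ = (5.8312·0.774958 − 0.762332·6.1) / 0.012626 = -0.131290/0.012626 ≈ -10.4.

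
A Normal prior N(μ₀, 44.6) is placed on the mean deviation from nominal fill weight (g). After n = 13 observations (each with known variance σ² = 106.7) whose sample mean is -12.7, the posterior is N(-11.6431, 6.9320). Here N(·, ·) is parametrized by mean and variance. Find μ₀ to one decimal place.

μ₀ = -5.9

With known observation variance, the Normal–Normal posterior has precision τ_n = τ₀ + n/σ² and mean μ_n = (τ₀μ₀ + (n/σ²)x̄)/τ_n.
Here τ₀ = 1/44.6 = 0.022422 and τ_data = 13/106.7 = 0.121837, so τ_n = 0.144259.
Rearranging for μ₀: μ₀ = (μ_n·τ_n − τ_data·x̄)/τ₀ = (-11.6431·0.144259 − 0.121837·-12.7) / 0.022422 = -0.132292/0.022422 ≈ -5.9.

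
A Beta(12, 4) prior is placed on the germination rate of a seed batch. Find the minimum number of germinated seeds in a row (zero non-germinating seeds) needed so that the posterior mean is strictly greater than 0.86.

After k germinated seeds and 0 non-germinating seeds the posterior is Beta(12+k, 4), with mean (12+k)/(12+4+k).
Set (12+k)/(16+k) > 0.86 and solve: k > (0.86·16 − 12)/(1 − 0.86) = 12.571.
The smallest integer exceeding 12.571 is 13.

k = 13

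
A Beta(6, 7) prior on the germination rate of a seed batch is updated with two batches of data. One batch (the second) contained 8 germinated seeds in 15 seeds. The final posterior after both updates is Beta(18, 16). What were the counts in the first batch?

Sequential conjugate updates are equivalent to a single update on the pooled data, so total successes = posterior α − prior α and total failures = posterior β − prior β.
Total across both batches: 18−6=12 germinated seeds, 16−7=9 non-germinating seeds.
Subtract the second batch: 12−8=4 germinated seeds and 9−7=2 non-germinating seeds.

4 germinated seeds and 2 non-germinating seeds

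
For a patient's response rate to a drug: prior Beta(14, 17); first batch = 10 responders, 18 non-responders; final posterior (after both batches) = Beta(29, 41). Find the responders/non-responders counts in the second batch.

Sequential conjugate updates are equivalent to a single update on the pooled data, so total successes = posterior α − prior α and total failures = posterior β − prior β.
Total across both batches: 29−14=15 responders, 41−17=24 non-responders.
Subtract the first batch: 15−10=5 responders and 24−18=6 non-responders.

5 responders and 6 non-responders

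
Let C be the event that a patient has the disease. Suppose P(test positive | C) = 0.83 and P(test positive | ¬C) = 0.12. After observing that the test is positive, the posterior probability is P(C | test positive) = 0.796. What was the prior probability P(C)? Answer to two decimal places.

In odds form, posterior odds = prior odds × likelihood ratio, so prior odds = posterior odds ÷ LR.
Posterior odds = 0.796/(1−0.796) = 3.9020. LR = 0.83/0.12 = 6.9167.
Prior odds = 3.9020/6.9167 = 0.5641, so P(C) = 0.5641/(1+0.5641) ≈ 0.36.

P(C) = 0.36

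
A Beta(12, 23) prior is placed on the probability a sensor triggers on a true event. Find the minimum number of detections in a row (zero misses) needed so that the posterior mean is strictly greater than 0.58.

k = 20

After k detections and 0 misses the posterior is Beta(12+k, 23), with mean (12+k)/(12+23+k).
Set (12+k)/(35+k) > 0.58 and solve: k > (0.58·35 − 12)/(1 − 0.58) = 19.762.
The smallest integer exceeding 19.762 is 20.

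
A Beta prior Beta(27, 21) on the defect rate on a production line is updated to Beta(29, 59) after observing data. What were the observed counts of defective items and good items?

A Beta(a, b) prior with s successes and f failures in binomial data gives a Beta(a+s, b+f) posterior.
Match parameters: s=29−27=2, f=59−21=38.

2 defective items and 38 good items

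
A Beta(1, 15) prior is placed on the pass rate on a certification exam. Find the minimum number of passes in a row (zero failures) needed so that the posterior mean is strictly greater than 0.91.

k = 151

After k passes and 0 failures the posterior is Beta(1+k, 15), with mean (1+k)/(1+15+k).
Set (1+k)/(16+k) > 0.91 and solve: k > (0.91·16 − 1)/(1 − 0.91) = 150.667.
The smallest integer exceeding 150.667 is 151, and checking k=151: (152)/(167) = 0.9102 > 0.91.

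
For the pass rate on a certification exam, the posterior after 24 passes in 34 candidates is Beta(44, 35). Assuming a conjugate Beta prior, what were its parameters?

Beta(20, 25)

Beta is conjugate to the binomial likelihood: posterior = Beta(a+s, b+f).
Subtract the data counts: 44−24=20, 35−10=25.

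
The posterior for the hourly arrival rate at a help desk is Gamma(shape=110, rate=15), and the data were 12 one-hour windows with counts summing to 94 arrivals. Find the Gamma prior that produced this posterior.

A Gamma(α, β) prior (rate parametrization) on a Poisson rate with n observations summing to S gives posterior Gamma(α+S, β+n).
So α = 110 − 94 = 16 and β = 15 − 12 = 3.

Gamma(shape=16, rate=3)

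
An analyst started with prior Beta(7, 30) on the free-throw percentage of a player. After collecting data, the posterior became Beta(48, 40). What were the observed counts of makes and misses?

41 makes and 10 misses

Under Beta–binomial conjugacy the posterior parameters are (a+s, b+f).
Match parameters: s=48−7=41, f=40−30=10.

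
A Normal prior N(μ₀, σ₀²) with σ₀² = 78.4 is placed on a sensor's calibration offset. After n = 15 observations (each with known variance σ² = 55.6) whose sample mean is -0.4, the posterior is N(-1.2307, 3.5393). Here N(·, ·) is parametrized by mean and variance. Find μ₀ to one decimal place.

With known observation variance, the Normal–Normal posterior has precision τ_n = τ₀ + n/σ² and mean μ_n = (τ₀μ₀ + (n/σ²)x̄)/τ_n.
Here τ₀ = 1/78.4 = 0.012755 and τ_data = 15/55.6 = 0.269784, so τ_n = 0.282539.
Rearranging for μ₀: μ₀ = (μ_n·τ_n − τ_data·x̄)/τ₀ = (-1.2307·0.282539 − 0.269784·-0.4) / 0.012755 = -0.239807/0.012755 ≈ -18.8.

μ₀ = -18.8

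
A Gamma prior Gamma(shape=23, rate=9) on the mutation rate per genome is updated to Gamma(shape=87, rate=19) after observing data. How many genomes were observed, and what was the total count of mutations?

n = 10 genomes with total 64 mutations

Gamma–Poisson conjugacy: posterior shape = α + Σxᵢ, posterior rate = β + n.
Matching: Σxᵢ = 87 − 23 = 64 and n = 19 − 9 = 10.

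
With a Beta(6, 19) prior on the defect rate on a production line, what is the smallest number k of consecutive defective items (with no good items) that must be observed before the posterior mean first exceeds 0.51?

k = 14

After k defective items and 0 good items the posterior is Beta(6+k, 19), with mean (6+k)/(6+19+k).
Set (6+k)/(25+k) > 0.51 and solve: k > (0.51·25 − 6)/(1 − 0.51) = 13.776.
The smallest integer exceeding 13.776 is 14.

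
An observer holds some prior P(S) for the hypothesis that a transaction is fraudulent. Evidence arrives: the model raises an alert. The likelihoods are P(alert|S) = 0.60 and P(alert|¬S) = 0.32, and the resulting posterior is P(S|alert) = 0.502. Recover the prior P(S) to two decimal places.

P(S) = 0.35

Bayes' rule in odds form gives O(S|E) = O(S)·[P(E|S)/P(E|¬S)], hence O(S) = O(S|E)/LR.
Posterior odds = 0.502/(1−0.502) = 1.0080. LR = 0.60/0.32 = 1.8750.
Prior odds = 1.0080/1.8750 = 0.5376, so P(S) = 0.5376/(1+0.5376) ≈ 0.35.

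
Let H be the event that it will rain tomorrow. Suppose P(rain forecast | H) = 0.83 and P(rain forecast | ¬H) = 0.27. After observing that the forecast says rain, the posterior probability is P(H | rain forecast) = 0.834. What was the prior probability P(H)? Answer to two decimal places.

P(H) = 0.62

Bayes' rule in odds form gives O(H|E) = O(H)·[P(E|H)/P(E|¬H)], hence O(H) = O(H|E)/LR.
Posterior odds = 0.834/(1−0.834) = 5.0241. LR = 0.83/0.27 = 3.0741.
Prior odds = 5.0241/3.0741 = 1.6343, so P(H) = 1.6343/(1+1.6343) ≈ 0.62.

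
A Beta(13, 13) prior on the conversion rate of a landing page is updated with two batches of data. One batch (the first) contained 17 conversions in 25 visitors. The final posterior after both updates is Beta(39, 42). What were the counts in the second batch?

9 conversions and 21 bounces

Sequential conjugate updates are equivalent to a single update on the pooled data, so total successes = posterior α − prior α and total failures = posterior β − prior β.
Total across both batches: 39−13=26 conversions, 42−13=29 bounces.
Subtract the first batch: 26−17=9 conversions and 29−8=21 bounces.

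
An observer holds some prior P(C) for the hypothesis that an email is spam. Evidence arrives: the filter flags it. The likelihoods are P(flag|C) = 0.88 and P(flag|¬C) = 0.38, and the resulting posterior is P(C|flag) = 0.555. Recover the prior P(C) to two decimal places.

P(C) = 0.35

Bayes' rule in odds form gives O(C|E) = O(C)·[P(E|C)/P(E|¬C)], hence O(C) = O(C|E)/LR.
Posterior odds = 0.555/(1−0.555) = 1.2472. LR = 0.88/0.38 = 2.3158.
Prior odds = 1.2472/2.3158 = 0.5386, so P(C) = 0.5386/(1+0.5386) ≈ 0.35.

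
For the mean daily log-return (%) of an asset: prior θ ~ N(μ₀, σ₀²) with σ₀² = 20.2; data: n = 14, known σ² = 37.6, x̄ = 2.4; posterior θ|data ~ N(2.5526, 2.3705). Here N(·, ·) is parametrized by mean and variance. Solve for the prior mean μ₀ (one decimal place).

μ₀ = 3.7

The posterior mean is a precision-weighted average: μ_n = (τ₀μ₀ + τ_data·x̄)/(τ₀+τ_data), with τ₀=1/σ₀² and τ_data=n/σ².
Here τ₀ = 1/20.2 = 0.049505 and τ_data = 14/37.6 = 0.372340, so τ_n = 0.421845.
Rearranging for μ₀: μ₀ = (μ_n·τ_n − τ_data·x̄)/τ₀ = (2.5526·0.421845 − 0.372340·2.4) / 0.049505 = 0.183186/0.049505 ≈ 3.7.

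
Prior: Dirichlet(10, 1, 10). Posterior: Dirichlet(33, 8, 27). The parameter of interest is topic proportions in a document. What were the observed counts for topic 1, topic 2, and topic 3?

For a Dirichlet(α) prior with multinomial counts c, the posterior is Dirichlet(α + c) componentwise.
Counts are posterior − prior componentwise: 33−10=23, 8−1=7, 27−10=17.

counts (23, 7, 17)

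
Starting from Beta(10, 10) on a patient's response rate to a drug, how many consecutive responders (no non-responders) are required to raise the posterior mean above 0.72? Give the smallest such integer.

k = 16

After k responders and 0 non-responders the posterior is Beta(10+k, 10), with mean (10+k)/(10+10+k).
Set (10+k)/(20+k) > 0.72 and solve: k > (0.72·20 − 10)/(1 − 0.72) = 15.714.
The smallest integer exceeding 15.714 is 16.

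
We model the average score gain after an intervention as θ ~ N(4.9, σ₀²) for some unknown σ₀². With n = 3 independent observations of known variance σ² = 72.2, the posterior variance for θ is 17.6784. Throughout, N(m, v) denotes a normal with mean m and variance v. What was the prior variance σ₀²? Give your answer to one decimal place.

σ₀² = 66.6

Posterior precision equals prior precision plus data precision: 1/σ_n² = 1/σ₀² + n/σ².
So 1/σ₀² = 1/17.6784 − 3/72.2 = 0.056566 − 0.041551 = 0.015015.
Hence σ₀² = 1/0.015015 ≈ 66.6.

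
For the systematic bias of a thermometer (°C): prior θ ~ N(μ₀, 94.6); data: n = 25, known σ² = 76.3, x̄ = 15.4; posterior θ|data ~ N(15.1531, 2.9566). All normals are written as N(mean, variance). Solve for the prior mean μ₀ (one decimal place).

With known observation variance, the Normal–Normal posterior has precision τ_n = τ₀ + n/σ² and mean μ_n = (τ₀μ₀ + (n/σ²)x̄)/τ_n.
Here τ₀ = 1/94.6 = 0.010571 and τ_data = 25/76.3 = 0.327654, so τ_n = 0.338225.
Rearranging for μ₀: μ₀ = (μ_n·τ_n − τ_data·x̄)/τ₀ = (15.1531·0.338225 − 0.327654·15.4) / 0.010571 = 0.079286/0.010571 ≈ 7.5.

μ₀ = 7.5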